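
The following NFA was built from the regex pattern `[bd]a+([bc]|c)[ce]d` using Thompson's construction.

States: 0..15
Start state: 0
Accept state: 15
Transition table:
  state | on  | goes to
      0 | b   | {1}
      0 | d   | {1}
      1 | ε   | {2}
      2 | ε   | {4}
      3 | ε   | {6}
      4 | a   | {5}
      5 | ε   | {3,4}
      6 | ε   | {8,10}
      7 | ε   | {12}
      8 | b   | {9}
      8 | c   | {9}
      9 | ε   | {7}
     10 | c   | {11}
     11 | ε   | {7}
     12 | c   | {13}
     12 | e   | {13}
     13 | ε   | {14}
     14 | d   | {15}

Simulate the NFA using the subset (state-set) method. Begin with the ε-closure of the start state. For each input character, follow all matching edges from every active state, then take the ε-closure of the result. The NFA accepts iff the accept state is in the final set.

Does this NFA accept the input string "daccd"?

Answer: ACCEPT

Steps:
start: ε-closure({0}) = {0}
'd' @ 1: {1,2,4}
'a' @ 2: {3,4,5,6,8,10}
'c' @ 3: {7,9,11,12}
'c' @ 4: {13,14}
'd' @ 5: {15}  ✓accept
after full input: {15}  (accept=15 in)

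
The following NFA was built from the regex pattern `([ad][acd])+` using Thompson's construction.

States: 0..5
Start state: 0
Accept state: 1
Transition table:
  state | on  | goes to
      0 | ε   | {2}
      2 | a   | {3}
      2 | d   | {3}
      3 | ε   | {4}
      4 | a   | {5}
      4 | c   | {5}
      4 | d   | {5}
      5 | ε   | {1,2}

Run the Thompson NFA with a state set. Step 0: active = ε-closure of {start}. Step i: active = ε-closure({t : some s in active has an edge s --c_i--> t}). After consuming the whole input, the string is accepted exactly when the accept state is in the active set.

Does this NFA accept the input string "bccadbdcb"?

Answer: REJECT

Trace:
S₀ = ε-closure({0}) = {0,2}
'b' @ 1: {}  — no active states
rest 'ccadbdcb' ignored (set empty)
after full input: {}  (accept=1 not in)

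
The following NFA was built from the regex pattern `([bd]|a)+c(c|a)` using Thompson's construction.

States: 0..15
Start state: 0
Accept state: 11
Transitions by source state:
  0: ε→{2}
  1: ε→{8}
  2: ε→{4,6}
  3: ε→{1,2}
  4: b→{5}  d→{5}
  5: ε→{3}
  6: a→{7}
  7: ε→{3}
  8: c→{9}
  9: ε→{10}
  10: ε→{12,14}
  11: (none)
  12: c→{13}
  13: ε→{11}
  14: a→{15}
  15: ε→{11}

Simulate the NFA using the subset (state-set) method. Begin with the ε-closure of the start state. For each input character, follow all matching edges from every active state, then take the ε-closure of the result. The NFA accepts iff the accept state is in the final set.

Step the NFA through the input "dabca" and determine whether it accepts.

Answer: ACCEPT

Derivation:
S₀ = ε-closure({0}) = {0,2,4,6}
'd' @ 1: {1,2,3,4,5,6,8}
'a' @ 2: {1,2,3,4,6,7,8}
'b' @ 3: {1,2,3,4,5,6,8}
'c' @ 4: {9,10,12,14}
'a' @ 5: {11,15}  (accept∈set)
after full input: {11,15}  (accept=11 in)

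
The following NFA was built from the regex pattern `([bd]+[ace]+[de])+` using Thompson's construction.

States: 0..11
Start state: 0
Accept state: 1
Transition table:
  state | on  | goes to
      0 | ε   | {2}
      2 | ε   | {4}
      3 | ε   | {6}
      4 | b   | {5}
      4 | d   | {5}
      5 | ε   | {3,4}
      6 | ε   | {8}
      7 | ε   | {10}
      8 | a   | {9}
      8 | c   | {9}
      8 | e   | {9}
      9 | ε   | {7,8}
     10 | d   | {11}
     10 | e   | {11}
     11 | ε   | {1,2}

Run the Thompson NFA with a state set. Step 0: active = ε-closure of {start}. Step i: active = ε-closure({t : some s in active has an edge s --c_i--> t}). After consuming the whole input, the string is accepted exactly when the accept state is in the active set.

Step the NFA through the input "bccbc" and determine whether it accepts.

Answer: REJECT

Derivation:
start: ε-closure({0}) = {0,2,4}
'b' @ 1: {3,4,5,6,8}
'c' @ 2: {7,8,9,10}
'c' @ 3: {7,8,9,10}
'b' @ 4: {}  — no active states
rest 'c' ignored (set empty)
after full input: {}  (accept=1 not in)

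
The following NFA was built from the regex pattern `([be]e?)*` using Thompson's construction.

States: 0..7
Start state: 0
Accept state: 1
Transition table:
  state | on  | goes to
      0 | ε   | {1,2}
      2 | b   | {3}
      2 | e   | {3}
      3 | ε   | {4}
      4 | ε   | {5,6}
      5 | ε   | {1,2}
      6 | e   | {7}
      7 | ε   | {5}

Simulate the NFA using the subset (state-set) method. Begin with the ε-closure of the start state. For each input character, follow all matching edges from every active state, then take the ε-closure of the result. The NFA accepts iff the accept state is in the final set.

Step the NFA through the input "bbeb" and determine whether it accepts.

start: ε-closure({0}) = {0,1,2}
'b' @ 1: {1,2,3,4,5,6}  (accept∈set)
'b' @ 2: {1,2,3,4,5,6}  (accept∈set)
'e' @ 3: {1,2,3,4,5,6,7}  (accept∈set)
'b' @ 4: {1,2,3,4,5,6}  (accept∈set)
end set {1,2,3,4,5,6} — state 1 in

Answer: ACCEPT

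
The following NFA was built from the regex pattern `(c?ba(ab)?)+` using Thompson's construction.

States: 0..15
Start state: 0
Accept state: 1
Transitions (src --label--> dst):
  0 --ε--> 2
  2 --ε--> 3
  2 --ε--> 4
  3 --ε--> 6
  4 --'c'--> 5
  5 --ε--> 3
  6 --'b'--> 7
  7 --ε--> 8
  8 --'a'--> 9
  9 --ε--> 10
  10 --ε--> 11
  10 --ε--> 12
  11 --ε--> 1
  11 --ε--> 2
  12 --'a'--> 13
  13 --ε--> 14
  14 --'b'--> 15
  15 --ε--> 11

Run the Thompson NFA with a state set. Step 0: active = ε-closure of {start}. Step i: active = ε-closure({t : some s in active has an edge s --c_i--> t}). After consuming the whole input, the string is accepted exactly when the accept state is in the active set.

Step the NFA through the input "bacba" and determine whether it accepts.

initial (ε-close {0}): {0,2,3,4,6}
'b' @ 1: {7,8}
'a' @ 2: {1,2,3,4,6,9,10,11,12}  [accepting]
'c' @ 3: {3,5,6}
'b' @ 4: {7,8}
'a' @ 5: {1,2,3,4,6,9,10,11,12}  [accepting]
end set {1,2,3,4,6,9,10,11,12} — state 1 in

Answer: ACCEPT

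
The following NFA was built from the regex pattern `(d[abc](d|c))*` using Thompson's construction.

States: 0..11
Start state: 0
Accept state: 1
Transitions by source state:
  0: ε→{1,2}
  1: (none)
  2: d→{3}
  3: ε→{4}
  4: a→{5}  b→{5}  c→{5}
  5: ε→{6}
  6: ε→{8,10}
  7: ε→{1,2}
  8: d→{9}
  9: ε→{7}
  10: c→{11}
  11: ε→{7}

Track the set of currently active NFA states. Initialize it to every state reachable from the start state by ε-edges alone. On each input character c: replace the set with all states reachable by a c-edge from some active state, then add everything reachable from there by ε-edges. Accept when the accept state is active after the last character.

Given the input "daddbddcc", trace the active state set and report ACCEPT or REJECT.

initial (ε-close {0}): {0,1,2}
'd' @ 1: {3,4}
'a' @ 2: {5,6,8,10}
'd' @ 3: {1,2,7,9}  (accept∈set)
'd' @ 4: {3,4}
'b' @ 5: {5,6,8,10}
'd' @ 6: {1,2,7,9}  (accept∈set)
'd' @ 7: {3,4}
'c' @ 8: {5,6,8,10}
'c' @ 9: {1,2,7,11}  (accept∈set)
after full input: {1,2,7,11}  (accept=1 in)

Answer: ACCEPT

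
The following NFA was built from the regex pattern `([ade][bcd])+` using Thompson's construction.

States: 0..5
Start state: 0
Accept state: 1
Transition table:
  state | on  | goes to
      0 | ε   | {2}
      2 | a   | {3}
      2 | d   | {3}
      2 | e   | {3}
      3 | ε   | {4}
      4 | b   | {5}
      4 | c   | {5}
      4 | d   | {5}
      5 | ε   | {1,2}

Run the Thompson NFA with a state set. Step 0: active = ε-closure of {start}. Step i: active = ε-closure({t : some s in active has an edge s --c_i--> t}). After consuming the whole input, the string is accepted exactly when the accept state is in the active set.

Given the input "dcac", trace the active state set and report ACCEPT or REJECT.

Answer: ACCEPT

Derivation:
initial (ε-close {0}): {0,2}
'd' @ 1: {3,4}
'c' @ 2: {1,2,5}  (accept∈set)
'a' @ 3: {3,4}
'c' @ 4: {1,2,5}  (accept∈set)
end set {1,2,5} — state 1 in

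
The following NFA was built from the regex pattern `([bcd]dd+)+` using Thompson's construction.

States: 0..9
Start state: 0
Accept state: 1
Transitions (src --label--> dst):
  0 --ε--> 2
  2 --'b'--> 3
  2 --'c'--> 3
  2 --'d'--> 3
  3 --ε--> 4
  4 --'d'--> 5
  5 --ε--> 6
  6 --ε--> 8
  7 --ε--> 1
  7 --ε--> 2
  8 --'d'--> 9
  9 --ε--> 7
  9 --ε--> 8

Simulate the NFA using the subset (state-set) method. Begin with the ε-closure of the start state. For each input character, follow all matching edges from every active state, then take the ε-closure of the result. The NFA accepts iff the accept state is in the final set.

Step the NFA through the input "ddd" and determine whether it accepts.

Answer: ACCEPT

Trace:
start: ε-closure({0}) = {0,2}
'd' @ 1: {3,4}
'd' @ 2: {5,6,8}
'd' @ 3: {1,2,7,8,9}  (accept∈set)
final: {1,2,7,8,9}; accept 1 in set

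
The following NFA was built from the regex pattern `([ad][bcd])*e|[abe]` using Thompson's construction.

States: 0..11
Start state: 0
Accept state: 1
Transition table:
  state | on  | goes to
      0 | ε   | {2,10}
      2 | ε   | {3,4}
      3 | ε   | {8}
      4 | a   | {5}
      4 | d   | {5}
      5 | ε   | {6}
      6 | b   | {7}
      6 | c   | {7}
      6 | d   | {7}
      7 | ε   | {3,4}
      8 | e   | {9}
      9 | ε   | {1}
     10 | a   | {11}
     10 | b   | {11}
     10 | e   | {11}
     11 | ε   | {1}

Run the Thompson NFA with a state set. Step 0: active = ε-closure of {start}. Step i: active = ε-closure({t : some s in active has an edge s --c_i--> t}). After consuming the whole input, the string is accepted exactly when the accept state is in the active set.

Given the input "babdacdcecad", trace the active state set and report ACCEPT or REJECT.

start: ε-closure({0}) = {0,2,3,4,8,10}
'b' @ 1: {1,11}  (accept∈set)
'a' @ 2: {}  — dead — no transitions
rest 'bdacdcecad' ignored (set empty)
end set {} — state 1 not in

Answer: REJECT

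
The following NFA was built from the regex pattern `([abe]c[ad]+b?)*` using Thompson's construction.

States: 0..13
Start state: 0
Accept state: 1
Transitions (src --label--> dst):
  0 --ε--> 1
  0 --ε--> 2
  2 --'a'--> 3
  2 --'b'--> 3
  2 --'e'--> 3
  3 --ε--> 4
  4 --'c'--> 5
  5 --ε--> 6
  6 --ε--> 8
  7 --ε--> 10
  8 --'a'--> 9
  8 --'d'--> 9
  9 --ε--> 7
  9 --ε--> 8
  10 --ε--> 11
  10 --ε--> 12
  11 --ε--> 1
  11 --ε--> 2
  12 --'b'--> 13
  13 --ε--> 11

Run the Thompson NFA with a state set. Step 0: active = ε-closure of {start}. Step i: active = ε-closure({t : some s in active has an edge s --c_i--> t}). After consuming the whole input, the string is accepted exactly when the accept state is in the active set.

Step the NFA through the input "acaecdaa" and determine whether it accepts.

start: ε-closure({0}) = {0,1,2}
'a' @ 1: {3,4}
'c' @ 2: {5,6,8}
'a' @ 3: {1,2,7,8,9,10,11,12}  (accept∈set)
'e' @ 4: {3,4}
'c' @ 5: {5,6,8}
'd' @ 6: {1,2,7,8,9,10,11,12}  (accept∈set)
'a' @ 7: {1,2,3,4,7,8,9,10,11,12}  (accept∈set)
'a' @ 8: {1,2,3,4,7,8,9,10,11,12}  (accept∈set)
end set {1,2,3,4,7,8,9,10,11,12} — state 1 in

Answer: ACCEPT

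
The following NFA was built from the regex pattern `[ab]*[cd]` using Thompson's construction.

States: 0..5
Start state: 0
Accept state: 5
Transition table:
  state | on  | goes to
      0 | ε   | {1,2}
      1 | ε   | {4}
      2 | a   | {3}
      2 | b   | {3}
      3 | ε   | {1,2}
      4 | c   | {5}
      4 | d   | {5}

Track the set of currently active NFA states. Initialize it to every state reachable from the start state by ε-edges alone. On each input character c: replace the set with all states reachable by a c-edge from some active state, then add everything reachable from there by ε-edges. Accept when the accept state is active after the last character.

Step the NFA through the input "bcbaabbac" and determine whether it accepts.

initial (ε-close {0}): {0,1,2,4}
'b' @ 1: {1,2,3,4}
'c' @ 2: {5}  (accept∈set)
'b' @ 3: {}  — state set empty
rest 'aabbac' ignored (set empty)
end set {} — state 5 not in

Answer: REJECT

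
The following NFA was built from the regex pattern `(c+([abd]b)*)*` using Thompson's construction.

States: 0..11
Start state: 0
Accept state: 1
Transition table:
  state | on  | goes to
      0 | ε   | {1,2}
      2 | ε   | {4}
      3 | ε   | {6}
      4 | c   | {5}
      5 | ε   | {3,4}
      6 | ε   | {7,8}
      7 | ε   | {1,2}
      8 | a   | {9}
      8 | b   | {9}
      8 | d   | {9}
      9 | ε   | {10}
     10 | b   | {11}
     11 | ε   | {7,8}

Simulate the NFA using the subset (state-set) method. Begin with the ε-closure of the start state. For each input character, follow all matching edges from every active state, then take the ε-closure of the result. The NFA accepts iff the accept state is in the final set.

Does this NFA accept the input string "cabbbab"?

initial (ε-close {0}): {0,1,2,4}
'c' @ 1: {1,2,3,4,5,6,7,8}  ✓accept
'a' @ 2: {9,10}
'b' @ 3: {1,2,4,7,8,11}  ✓accept
'b' @ 4: {9,10}
'b' @ 5: {1,2,4,7,8,11}  ✓accept
'a' @ 6: {9,10}
'b' @ 7: {1,2,4,7,8,11}  ✓accept
after full input: {1,2,4,7,8,11}  (accept=1 in)

Answer: ACCEPT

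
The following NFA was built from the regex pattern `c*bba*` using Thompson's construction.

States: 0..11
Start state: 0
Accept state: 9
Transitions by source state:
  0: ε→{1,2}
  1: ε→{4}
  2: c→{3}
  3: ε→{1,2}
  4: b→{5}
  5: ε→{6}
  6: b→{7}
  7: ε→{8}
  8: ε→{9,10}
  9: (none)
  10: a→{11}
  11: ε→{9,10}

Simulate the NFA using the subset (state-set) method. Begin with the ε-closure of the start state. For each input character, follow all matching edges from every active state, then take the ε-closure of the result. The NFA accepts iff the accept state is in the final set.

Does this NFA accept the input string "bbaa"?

S₀ = ε-closure({0}) = {0,1,2,4}
'b' @ 1: {5,6}
'b' @ 2: {7,8,9,10}  [accepting]
'a' @ 3: {9,10,11}  [accepting]
'a' @ 4: {9,10,11}  [accepting]
final: {9,10,11}; accept 9 in set

Answer: ACCEPT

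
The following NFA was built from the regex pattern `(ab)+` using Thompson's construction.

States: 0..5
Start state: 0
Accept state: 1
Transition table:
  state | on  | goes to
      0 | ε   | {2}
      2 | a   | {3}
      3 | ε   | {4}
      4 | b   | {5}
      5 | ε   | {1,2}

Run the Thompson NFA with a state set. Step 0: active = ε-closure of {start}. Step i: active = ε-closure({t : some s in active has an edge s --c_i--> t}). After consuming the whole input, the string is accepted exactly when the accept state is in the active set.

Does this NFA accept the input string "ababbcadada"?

Answer: REJECT

Trace:
start: ε-closure({0}) = {0,2}
'a' @ 1: {3,4}
'b' @ 2: {1,2,5}  [accepting]
'a' @ 3: {3,4}
'b' @ 4: {1,2,5}  [accepting]
'b' @ 5: {}  — no active states
rest 'cadada' ignored (set empty)
final: {}; accept 1 not in set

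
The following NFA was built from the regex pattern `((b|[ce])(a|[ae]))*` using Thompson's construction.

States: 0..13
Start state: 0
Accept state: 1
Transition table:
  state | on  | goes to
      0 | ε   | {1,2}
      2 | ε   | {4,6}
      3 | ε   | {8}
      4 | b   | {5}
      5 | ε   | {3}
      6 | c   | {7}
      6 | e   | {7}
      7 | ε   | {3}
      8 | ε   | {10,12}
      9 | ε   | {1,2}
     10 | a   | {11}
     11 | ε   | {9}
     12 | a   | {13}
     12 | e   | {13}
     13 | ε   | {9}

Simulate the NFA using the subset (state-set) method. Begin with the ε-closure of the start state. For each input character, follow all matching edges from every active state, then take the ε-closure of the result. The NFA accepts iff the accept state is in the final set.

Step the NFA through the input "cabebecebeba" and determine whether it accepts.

Answer: ACCEPT

Trace:
start: ε-closure({0}) = {0,1,2,4,6}
'c' @ 1: {3,7,8,10,12}
'a' @ 2: {1,2,4,6,9,11,13}  ✓accept
'b' @ 3: {3,5,8,10,12}
'e' @ 4: {1,2,4,6,9,13}  ✓accept
'b' @ 5: {3,5,8,10,12}
'e' @ 6: {1,2,4,6,9,13}  ✓accept
'c' @ 7: {3,7,8,10,12}
'e' @ 8: {1,2,4,6,9,13}  ✓accept
'b' @ 9: {3,5,8,10,12}
'e' @ 10: {1,2,4,6,9,13}  ✓accept
'b' @ 11: {3,5,8,10,12}
'a' @ 12: {1,2,4,6,9,11,13}  ✓accept
end set {1,2,4,6,9,11,13} — state 1 in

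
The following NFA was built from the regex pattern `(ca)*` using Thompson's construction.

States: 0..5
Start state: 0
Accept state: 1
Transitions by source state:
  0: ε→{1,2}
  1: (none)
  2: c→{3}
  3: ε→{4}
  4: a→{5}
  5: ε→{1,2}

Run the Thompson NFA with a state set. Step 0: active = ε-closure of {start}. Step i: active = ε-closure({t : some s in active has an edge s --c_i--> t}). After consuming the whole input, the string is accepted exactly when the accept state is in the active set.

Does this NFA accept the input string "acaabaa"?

S₀ = ε-closure({0}) = {0,1,2}
'a' @ 1: {}  — dead — no transitions
rest 'caabaa' ignored (set empty)
end set {} — state 1 not in

Answer: REJECT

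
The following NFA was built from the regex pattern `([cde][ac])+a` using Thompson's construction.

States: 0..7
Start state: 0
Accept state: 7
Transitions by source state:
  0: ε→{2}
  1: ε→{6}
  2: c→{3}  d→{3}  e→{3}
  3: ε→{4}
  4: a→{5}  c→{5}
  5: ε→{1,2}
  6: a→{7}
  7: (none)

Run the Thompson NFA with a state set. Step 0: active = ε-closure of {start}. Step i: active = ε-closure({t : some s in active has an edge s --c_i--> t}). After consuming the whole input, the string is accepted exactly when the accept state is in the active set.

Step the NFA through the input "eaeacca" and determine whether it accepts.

Answer: ACCEPT

Steps:
initial (ε-close {0}): {0,2}
'e' @ 1: {3,4}
'a' @ 2: {1,2,5,6}
'e' @ 3: {3,4}
'a' @ 4: {1,2,5,6}
'c' @ 5: {3,4}
'c' @ 6: {1,2,5,6}
'a' @ 7: {7}  ✓accept
final: {7}; accept 7 in set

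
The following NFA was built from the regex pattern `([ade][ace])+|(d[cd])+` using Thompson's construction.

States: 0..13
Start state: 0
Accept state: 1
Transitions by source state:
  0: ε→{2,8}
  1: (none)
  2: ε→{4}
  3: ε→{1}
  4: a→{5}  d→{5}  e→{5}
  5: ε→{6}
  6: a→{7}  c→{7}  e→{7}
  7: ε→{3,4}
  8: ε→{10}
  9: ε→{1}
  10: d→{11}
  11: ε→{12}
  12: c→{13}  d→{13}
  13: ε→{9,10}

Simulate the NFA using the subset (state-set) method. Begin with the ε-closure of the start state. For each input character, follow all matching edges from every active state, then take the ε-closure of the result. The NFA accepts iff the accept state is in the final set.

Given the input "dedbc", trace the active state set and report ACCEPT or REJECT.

Answer: REJECT

Derivation:
start: ε-closure({0}) = {0,2,4,8,10}
'd' @ 1: {5,6,11,12}
'e' @ 2: {1,3,4,7}  [accepting]
'd' @ 3: {5,6}
'b' @ 4: {}  — no active states
rest 'c' ignored (set empty)
after full input: {}  (accept=1 not in)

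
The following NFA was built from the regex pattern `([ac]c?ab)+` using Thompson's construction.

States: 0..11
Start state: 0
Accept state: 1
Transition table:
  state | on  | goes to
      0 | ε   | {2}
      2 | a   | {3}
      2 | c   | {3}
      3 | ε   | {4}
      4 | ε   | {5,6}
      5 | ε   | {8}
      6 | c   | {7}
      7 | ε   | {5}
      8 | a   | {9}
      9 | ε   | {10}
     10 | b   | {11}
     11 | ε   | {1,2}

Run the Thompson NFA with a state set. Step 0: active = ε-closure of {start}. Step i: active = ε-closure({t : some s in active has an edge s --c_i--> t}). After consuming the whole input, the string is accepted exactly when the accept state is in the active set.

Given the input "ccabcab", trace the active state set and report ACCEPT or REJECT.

start: ε-closure({0}) = {0,2}
'c' @ 1: {3,4,5,6,8}
'c' @ 2: {5,7,8}
'a' @ 3: {9,10}
'b' @ 4: {1,2,11}  (accept∈set)
'c' @ 5: {3,4,5,6,8}
'a' @ 6: {9,10}
'b' @ 7: {1,2,11}  (accept∈set)
end set {1,2,11} — state 1 in

Answer: ACCEPT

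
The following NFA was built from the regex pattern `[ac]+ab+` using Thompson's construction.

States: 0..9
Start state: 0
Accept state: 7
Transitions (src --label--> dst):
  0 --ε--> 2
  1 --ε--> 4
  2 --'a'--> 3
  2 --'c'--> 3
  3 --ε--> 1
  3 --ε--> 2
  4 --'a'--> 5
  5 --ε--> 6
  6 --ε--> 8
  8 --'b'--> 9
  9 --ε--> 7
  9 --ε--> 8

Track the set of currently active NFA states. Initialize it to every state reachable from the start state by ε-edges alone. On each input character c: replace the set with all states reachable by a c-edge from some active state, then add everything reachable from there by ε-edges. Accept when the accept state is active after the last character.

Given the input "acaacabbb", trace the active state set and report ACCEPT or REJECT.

S₀ = ε-closure({0}) = {0,2}
'a' @ 1: {1,2,3,4}
'c' @ 2: {1,2,3,4}
'a' @ 3: {1,2,3,4,5,6,8}
'a' @ 4: {1,2,3,4,5,6,8}
'c' @ 5: {1,2,3,4}
'a' @ 6: {1,2,3,4,5,6,8}
'b' @ 7: {7,8,9}  [accepting]
'b' @ 8: {7,8,9}  [accepting]
'b' @ 9: {7,8,9}  [accepting]
end set {7,8,9} — state 7 in

Answer: ACCEPT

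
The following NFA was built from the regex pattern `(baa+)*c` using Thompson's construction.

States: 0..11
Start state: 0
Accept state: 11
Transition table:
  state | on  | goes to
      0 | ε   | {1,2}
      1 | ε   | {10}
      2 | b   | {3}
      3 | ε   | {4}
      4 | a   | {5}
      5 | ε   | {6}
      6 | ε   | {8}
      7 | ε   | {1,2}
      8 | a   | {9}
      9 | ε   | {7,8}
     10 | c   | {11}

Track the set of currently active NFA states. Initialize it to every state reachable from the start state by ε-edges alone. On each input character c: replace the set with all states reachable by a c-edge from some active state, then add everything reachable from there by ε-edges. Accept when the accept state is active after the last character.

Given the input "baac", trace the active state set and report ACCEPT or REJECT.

Answer: ACCEPT

Trace:
initial (ε-close {0}): {0,1,2,10}
'b' @ 1: {3,4}
'a' @ 2: {5,6,8}
'a' @ 3: {1,2,7,8,9,10}
'c' @ 4: {11}  ✓accept
final: {11}; accept 11 in set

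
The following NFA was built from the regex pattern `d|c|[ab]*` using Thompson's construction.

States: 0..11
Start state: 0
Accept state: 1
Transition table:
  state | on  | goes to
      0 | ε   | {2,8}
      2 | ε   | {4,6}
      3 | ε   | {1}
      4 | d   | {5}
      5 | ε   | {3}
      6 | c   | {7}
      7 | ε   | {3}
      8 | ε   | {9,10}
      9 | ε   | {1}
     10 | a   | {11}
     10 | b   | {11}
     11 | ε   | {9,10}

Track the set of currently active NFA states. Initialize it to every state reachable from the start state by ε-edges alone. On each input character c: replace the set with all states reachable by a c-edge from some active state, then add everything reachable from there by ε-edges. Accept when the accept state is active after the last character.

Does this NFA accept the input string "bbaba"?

Answer: ACCEPT

Trace:
start: ε-closure({0}) = {0,1,2,4,6,8,9,10}
'b' @ 1: {1,9,10,11}  ✓accept
'b' @ 2: {1,9,10,11}  ✓accept
'a' @ 3: {1,9,10,11}  ✓accept
'b' @ 4: {1,9,10,11}  ✓accept
'a' @ 5: {1,9,10,11}  ✓accept
end set {1,9,10,11} — state 1 in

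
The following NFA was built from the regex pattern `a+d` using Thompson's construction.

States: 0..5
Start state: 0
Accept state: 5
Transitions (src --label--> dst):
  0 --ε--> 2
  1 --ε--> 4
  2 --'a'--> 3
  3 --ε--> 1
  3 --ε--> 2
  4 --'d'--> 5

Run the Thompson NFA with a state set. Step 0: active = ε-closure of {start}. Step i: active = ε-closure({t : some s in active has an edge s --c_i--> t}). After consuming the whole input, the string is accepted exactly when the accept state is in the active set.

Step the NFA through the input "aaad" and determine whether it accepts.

Answer: ACCEPT

Trace:
initial (ε-close {0}): {0,2}
'a' @ 1: {1,2,3,4}
'a' @ 2: {1,2,3,4}
'a' @ 3: {1,2,3,4}
'd' @ 4: {5}  [accepting]
end set {5} — state 5 in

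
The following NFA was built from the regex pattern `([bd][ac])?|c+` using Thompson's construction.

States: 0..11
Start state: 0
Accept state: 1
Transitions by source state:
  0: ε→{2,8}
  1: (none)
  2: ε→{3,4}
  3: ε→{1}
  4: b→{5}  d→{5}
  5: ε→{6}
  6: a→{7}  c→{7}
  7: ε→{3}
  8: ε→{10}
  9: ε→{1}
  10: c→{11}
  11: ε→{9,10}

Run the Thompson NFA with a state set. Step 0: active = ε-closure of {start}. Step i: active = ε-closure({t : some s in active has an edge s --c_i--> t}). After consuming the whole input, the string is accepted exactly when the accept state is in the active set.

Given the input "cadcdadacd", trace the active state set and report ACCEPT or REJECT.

initial (ε-close {0}): {0,1,2,3,4,8,10}
'c' @ 1: {1,9,10,11}  (accept∈set)
'a' @ 2: {}  — dead — no transitions
rest 'dcdadacd' ignored (set empty)
end set {} — state 1 not in

Answer: REJECT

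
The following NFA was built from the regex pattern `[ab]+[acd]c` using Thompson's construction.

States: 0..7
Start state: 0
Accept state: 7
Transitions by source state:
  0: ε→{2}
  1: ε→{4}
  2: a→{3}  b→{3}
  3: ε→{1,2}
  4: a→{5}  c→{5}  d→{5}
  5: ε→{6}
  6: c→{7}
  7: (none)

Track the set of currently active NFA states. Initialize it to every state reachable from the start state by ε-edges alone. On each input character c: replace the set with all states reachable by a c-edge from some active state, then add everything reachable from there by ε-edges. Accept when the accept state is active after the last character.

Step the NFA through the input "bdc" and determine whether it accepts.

initial (ε-close {0}): {0,2}
'b' @ 1: {1,2,3,4}
'd' @ 2: {5,6}
'c' @ 3: {7}  [accepting]
after full input: {7}  (accept=7 in)

Answer: ACCEPT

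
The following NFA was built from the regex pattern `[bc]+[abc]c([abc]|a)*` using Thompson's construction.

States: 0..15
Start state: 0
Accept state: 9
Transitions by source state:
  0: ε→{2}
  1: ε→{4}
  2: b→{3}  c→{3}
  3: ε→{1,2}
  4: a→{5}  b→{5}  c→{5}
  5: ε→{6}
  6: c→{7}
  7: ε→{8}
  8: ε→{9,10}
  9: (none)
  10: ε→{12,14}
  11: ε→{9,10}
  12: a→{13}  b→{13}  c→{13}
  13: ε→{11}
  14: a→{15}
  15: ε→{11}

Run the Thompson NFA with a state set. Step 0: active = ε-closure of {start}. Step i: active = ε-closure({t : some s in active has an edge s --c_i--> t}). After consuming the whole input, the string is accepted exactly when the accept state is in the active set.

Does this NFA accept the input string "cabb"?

S₀ = ε-closure({0}) = {0,2}
'c' @ 1: {1,2,3,4}
'a' @ 2: {5,6}
'b' @ 3: {}  — no active states
rest 'b' ignored (set empty)
after full input: {}  (accept=9 not in)

Answer: REJECT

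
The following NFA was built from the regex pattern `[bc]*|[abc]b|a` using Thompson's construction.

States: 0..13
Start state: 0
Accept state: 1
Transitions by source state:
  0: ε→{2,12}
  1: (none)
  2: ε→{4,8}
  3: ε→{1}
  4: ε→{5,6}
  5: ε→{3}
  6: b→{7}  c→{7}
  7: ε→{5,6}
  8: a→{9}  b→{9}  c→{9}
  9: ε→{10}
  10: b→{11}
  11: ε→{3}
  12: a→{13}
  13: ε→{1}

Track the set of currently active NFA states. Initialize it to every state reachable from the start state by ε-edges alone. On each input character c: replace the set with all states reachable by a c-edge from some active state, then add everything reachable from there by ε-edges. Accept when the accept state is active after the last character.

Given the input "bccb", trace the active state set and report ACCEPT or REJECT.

Answer: ACCEPT

Derivation:
initial (ε-close {0}): {0,1,2,3,4,5,6,8,12}
'b' @ 1: {1,3,5,6,7,9,10}  (accept∈set)
'c' @ 2: {1,3,5,6,7}  (accept∈set)
'c' @ 3: {1,3,5,6,7}  (accept∈set)
'b' @ 4: {1,3,5,6,7}  (accept∈set)
after full input: {1,3,5,6,7}  (accept=1 in)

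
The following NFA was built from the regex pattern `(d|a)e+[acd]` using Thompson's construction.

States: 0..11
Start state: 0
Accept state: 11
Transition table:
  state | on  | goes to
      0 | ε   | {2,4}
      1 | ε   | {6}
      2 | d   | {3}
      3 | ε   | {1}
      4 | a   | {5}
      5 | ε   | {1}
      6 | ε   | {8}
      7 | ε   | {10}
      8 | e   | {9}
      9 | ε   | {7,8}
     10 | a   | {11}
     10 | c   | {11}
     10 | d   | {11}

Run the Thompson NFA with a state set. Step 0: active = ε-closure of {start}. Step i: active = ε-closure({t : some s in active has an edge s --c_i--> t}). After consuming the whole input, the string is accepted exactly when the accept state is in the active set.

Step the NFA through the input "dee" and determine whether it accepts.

Answer: REJECT

Derivation:
S₀ = ε-closure({0}) = {0,2,4}
'd' @ 1: {1,3,6,8}
'e' @ 2: {7,8,9,10}
'e' @ 3: {7,8,9,10}
end set {7,8,9,10} — state 11 not in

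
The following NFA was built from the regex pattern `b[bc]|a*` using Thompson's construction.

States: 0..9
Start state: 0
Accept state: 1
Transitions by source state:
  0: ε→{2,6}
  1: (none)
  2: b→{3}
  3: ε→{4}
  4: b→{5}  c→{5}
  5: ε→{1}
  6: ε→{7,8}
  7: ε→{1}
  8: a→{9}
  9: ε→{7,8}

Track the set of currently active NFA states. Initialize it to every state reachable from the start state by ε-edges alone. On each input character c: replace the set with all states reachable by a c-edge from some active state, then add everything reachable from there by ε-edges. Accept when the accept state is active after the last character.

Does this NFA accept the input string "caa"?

initial (ε-close {0}): {0,1,2,6,7,8}
'c' @ 1: {}  — state set empty
rest 'aa' ignored (set empty)
after full input: {}  (accept=1 not in)

Answer: REJECT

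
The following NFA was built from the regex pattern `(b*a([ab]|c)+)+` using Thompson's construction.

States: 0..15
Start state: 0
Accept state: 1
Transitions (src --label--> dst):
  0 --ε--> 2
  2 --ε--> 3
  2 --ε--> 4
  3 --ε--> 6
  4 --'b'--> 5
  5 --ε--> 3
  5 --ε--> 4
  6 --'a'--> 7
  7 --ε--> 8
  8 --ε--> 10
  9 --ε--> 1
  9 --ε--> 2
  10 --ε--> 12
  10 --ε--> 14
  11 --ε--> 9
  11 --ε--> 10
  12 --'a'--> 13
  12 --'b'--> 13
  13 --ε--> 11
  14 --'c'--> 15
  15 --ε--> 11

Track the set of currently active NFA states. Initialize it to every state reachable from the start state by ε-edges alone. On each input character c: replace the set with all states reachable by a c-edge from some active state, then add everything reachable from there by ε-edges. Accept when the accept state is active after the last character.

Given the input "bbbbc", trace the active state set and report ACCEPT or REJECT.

S₀ = ε-closure({0}) = {0,2,3,4,6}
'b' @ 1: {3,4,5,6}
'b' @ 2: {3,4,5,6}
'b' @ 3: {3,4,5,6}
'b' @ 4: {3,4,5,6}
'c' @ 5: {}  — no active states
after full input: {}  (accept=1 not in)

Answer: REJECT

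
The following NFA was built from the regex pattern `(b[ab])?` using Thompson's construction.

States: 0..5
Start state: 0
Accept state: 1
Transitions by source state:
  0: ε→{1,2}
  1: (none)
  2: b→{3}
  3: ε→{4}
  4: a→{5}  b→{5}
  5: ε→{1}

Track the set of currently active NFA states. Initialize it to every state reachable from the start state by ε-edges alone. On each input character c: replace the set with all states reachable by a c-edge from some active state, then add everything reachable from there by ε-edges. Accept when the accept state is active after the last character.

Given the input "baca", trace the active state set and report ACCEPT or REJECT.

S₀ = ε-closure({0}) = {0,1,2}
'b' @ 1: {3,4}
'a' @ 2: {1,5}  [accepting]
'c' @ 3: {}  — dead — no transitions
rest 'a' ignored (set empty)
after full input: {}  (accept=1 not in)

Answer: REJECT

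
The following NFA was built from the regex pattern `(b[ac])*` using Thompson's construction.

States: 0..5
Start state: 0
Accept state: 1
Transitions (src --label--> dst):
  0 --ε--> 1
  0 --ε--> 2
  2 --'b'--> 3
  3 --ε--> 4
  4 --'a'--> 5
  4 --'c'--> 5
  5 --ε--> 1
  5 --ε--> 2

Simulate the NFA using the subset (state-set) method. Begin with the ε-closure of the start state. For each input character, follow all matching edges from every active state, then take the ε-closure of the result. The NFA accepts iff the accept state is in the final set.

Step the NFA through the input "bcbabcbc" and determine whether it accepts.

start: ε-closure({0}) = {0,1,2}
'b' @ 1: {3,4}
'c' @ 2: {1,2,5}  (accept∈set)
'b' @ 3: {3,4}
'a' @ 4: {1,2,5}  (accept∈set)
'b' @ 5: {3,4}
'c' @ 6: {1,2,5}  (accept∈set)
'b' @ 7: {3,4}
'c' @ 8: {1,2,5}  (accept∈set)
after full input: {1,2,5}  (accept=1 in)

Answer: ACCEPT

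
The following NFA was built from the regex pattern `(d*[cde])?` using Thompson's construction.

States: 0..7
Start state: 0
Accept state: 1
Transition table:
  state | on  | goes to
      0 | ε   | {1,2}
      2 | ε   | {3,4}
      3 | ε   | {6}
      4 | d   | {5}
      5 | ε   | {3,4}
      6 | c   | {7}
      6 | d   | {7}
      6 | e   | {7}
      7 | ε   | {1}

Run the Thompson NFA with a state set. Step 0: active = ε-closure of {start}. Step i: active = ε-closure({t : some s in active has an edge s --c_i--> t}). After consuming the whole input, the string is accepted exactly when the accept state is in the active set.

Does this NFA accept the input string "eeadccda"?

start: ε-closure({0}) = {0,1,2,3,4,6}
'e' @ 1: {1,7}  ✓accept
'e' @ 2: {}  — state set empty
rest 'adccda' ignored (set empty)
end set {} — state 1 not in

Answer: REJECT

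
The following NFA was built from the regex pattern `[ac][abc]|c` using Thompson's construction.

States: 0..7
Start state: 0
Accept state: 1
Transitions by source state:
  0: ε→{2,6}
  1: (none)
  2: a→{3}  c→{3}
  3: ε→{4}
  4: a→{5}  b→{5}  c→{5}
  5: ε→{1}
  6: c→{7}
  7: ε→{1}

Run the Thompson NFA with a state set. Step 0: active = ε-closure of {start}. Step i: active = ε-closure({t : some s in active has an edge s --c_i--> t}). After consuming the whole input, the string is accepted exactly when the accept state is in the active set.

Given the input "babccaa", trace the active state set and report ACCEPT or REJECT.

start: ε-closure({0}) = {0,2,6}
'b' @ 1: {}  — dead — no transitions
rest 'abccaa' ignored (set empty)
end set {} — state 1 not in

Answer: REJECT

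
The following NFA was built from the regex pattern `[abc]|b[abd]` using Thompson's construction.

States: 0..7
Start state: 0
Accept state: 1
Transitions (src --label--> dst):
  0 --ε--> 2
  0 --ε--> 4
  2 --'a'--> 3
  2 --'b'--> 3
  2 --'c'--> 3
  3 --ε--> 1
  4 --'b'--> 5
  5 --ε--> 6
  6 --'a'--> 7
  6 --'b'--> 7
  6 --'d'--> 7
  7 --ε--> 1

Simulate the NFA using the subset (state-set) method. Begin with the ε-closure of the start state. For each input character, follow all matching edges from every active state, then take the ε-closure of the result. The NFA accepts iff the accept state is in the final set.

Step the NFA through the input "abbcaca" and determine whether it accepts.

Answer: REJECT

Steps:
S₀ = ε-closure({0}) = {0,2,4}
'a' @ 1: {1,3}  ✓accept
'b' @ 2: {}  — dead — no transitions
rest 'bcaca' ignored (set empty)
end set {} — state 1 not in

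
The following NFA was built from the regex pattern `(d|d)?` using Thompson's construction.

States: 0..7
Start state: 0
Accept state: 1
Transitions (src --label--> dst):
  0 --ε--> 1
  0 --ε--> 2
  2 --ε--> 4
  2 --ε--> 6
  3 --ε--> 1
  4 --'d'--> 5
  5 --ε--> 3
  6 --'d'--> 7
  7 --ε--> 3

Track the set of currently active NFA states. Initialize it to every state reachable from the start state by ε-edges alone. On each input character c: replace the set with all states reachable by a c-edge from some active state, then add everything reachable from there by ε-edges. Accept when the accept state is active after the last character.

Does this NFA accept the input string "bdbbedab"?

Answer: REJECT

Derivation:
S₀ = ε-closure({0}) = {0,1,2,4,6}
'b' @ 1: {}  — state set empty
rest 'dbbedab' ignored (set empty)
end set {} — state 1 not in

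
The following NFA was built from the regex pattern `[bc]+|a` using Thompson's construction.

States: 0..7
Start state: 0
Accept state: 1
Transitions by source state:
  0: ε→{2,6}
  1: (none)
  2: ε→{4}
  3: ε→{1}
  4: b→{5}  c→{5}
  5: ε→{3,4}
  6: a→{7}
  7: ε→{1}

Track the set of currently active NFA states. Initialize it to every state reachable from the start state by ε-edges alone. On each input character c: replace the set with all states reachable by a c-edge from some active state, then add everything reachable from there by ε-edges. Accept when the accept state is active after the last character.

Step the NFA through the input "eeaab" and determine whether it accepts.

Answer: REJECT

Derivation:
S₀ = ε-closure({0}) = {0,2,4,6}
'e' @ 1: {}  — state set empty
rest 'eaab' ignored (set empty)
final: {}; accept 1 not in set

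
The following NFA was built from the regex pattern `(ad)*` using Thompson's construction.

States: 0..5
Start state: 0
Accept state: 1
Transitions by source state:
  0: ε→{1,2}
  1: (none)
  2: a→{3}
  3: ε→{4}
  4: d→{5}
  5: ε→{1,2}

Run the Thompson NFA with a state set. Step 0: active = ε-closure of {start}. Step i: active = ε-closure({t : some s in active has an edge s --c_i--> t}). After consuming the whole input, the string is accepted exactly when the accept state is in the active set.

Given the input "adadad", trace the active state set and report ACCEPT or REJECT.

Answer: ACCEPT

Derivation:
S₀ = ε-closure({0}) = {0,1,2}
'a' @ 1: {3,4}
'd' @ 2: {1,2,5}  ✓accept
'a' @ 3: {3,4}
'd' @ 4: {1,2,5}  ✓accept
'a' @ 5: {3,4}
'd' @ 6: {1,2,5}  ✓accept
final: {1,2,5}; accept 1 in set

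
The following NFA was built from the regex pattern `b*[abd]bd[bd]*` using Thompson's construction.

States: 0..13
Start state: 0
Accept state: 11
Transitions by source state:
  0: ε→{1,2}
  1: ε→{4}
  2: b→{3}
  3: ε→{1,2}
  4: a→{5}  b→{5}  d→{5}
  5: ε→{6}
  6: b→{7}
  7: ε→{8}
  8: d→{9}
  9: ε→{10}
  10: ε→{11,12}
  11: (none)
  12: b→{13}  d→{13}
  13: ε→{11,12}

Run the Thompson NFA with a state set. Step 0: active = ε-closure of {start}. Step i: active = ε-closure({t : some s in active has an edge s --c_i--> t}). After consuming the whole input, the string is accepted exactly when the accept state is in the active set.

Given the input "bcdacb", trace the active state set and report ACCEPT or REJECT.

Answer: REJECT

Trace:
start: ε-closure({0}) = {0,1,2,4}
'b' @ 1: {1,2,3,4,5,6}
'c' @ 2: {}  — state set empty
rest 'dacb' ignored (set empty)
final: {}; accept 11 not in set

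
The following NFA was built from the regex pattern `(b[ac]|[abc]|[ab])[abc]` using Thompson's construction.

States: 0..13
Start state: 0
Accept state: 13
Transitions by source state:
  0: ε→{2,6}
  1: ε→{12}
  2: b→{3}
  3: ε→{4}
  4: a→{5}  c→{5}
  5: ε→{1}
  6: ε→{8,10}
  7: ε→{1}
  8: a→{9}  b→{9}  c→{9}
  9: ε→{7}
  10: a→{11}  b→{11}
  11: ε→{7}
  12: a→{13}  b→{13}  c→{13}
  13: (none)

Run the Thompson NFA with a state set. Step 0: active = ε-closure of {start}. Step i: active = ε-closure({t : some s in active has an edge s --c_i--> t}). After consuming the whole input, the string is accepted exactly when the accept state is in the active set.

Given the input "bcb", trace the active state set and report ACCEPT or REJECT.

initial (ε-close {0}): {0,2,6,8,10}
'b' @ 1: {1,3,4,7,9,11,12}
'c' @ 2: {1,5,12,13}  ✓accept
'b' @ 3: {13}  ✓accept
after full input: {13}  (accept=13 in)

Answer: ACCEPT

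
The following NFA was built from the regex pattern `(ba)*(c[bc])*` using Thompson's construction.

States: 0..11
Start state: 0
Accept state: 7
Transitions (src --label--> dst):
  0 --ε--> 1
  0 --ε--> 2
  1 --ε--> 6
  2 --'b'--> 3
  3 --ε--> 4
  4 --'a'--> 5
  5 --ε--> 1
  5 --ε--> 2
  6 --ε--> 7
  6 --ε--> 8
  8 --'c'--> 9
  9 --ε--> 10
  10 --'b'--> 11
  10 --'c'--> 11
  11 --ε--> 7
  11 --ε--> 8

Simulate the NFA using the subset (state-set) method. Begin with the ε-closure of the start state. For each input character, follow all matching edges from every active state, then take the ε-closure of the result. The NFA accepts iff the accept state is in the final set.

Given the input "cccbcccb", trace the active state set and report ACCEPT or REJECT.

start: ε-closure({0}) = {0,1,2,6,7,8}
'c' @ 1: {9,10}
'c' @ 2: {7,8,11}  ✓accept
'c' @ 3: {9,10}
'b' @ 4: {7,8,11}  ✓accept
'c' @ 5: {9,10}
'c' @ 6: {7,8,11}  ✓accept
'c' @ 7: {9,10}
'b' @ 8: {7,8,11}  ✓accept
after full input: {7,8,11}  (accept=7 in)

Answer: ACCEPT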